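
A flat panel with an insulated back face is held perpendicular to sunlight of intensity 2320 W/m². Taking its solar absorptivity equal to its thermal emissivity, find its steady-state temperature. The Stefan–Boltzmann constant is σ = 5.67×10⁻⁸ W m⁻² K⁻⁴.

Absorbed flux αS = emitted flux εσT⁴ (one radiating face); with α = ε, T = (S/σ)^(1/4).
T = (2320 / 5.67×10⁻⁸)^(1/4) = (4.09×10^10)^(1/4).
T = 450 K.

T ≈ 450 K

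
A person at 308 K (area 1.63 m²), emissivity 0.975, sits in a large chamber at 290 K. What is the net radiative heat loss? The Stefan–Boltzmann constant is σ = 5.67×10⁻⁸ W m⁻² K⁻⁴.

Q ≈ 174 W

Q = εσA(T⁴ − T_s⁴). T⁴ − T_s⁴ = (308)⁴ − (290)⁴ = 9.00×10^9 − 7.07×10^9 = 1.93×10^9 K⁴.
Q = 0.975 × 5.67×10⁻⁸ × 1.63 × 1.93×10^9 = 174 W.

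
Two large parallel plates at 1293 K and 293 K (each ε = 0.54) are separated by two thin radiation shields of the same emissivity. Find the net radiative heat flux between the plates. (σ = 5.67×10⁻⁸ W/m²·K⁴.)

Each of the 3 gaps contributes resistance (2/ε − 1) = 2/0.54 − 1 = 2.704; total = 8.111.
q = σ(T₁⁴ − T₂⁴) / 8.111 = 5.67×10⁻⁸ × 2.79×10^12 / 8.111 = 19500 W/m².

q ≈ 19500 W/m²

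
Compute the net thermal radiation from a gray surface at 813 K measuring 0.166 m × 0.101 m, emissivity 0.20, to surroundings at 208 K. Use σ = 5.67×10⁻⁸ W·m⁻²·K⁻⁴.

A = 0.166 × 0.101 = 0.0168 m².
Q = εσA(T⁴ − T_s⁴). T⁴ − T_s⁴ = (813)⁴ − (208)⁴ = 4.37×10^11 − 1.87×10^9 = 4.35×10^11 K⁴.
Q = 0.20 × 5.67×10⁻⁸ × 0.0168 × 4.35×10^11 = 82.7 W.

Q ≈ 82.7 W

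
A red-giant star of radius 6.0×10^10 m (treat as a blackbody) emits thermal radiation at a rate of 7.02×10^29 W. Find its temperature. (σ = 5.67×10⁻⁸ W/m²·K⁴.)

T ≈ 4070 K

A = 4πr² = 4π × (6.0×10^10)² = 4.52×10^22 m².
From P = σAT⁴, T = (P / σA)^(1/4) = (7.02×10^29 / (5.67×10⁻⁸ × 4.52×10^22))^(1/4).
T = (2.74×10^14)^(1/4) = 4070 K.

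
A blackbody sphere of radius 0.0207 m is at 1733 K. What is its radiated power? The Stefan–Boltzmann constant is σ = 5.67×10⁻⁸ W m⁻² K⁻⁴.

P ≈ 2750 W

A = 4πr² = 4π × (0.0207)² = 5.38×10^-3 m².
P = σAT⁴ = 5.67×10⁻⁸ × 5.38×10^-3 × (1733)⁴ = 5.67×10⁻⁸ × 5.38×10^-3 × 9.02×10^12.
P = 2750 W.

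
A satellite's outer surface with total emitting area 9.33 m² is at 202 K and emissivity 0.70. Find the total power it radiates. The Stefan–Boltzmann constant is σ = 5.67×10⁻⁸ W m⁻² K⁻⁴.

P ≈ 617 W

P = εσAT⁴ = 0.70 × 5.67×10⁻⁸ × 9.33 × (202)⁴ = 0.70 × 5.67×10⁻⁸ × 9.33 × 1.66×10^9.
P = 617 W.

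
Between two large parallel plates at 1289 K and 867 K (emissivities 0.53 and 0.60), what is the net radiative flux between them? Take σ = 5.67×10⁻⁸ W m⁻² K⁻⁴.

For two large parallel gray plates, q = σ(T₁⁴ − T₂⁴) / (1/ε₁ + 1/ε₂ − 1).
1/ε₁ + 1/ε₂ − 1 = 1/0.53 + 1/0.60 − 1 = 2.553.
T₁⁴ − T₂⁴ = 2.76×10^12 − 5.65×10^11 = 2.20×10^12 K⁴.
q = 5.67×10⁻⁸ × 2.20×10^12 / 2.553 = 48800 W/m².

q ≈ 48800 W/m²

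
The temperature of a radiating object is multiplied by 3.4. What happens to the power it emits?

factor ≈ 134

P ∝ T⁴, so the power scales as (3.4)⁴ = 134.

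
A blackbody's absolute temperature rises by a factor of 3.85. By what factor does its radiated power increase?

factor ≈ 220

P ∝ T⁴, so the power scales as (3.85)⁴ = 220.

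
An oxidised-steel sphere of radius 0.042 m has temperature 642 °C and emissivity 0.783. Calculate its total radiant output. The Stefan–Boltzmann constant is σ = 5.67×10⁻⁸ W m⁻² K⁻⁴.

A = 4πr² = 4π × (0.042)² = 0.0222 m².
642 °C = 915 K.
Stefan–Boltzmann: P = εσAT⁴ = 0.783 × 5.67×10⁻⁸ × 0.0222 × (915)⁴ = 0.783 × 5.67×10⁻⁸ × 0.0222 × 7.01×10^11.
P = 690 W.

P ≈ 690 W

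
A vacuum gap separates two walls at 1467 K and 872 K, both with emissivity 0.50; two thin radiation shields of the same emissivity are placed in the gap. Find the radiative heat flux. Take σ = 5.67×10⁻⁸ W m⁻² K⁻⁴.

Each of the 3 gaps contributes resistance (2/ε − 1) = 2/0.50 − 1 = 3.000; total = 9.000.
q = σ(T₁⁴ − T₂⁴) / 9.000 = 5.67×10⁻⁸ × 4.05×10^12 / 9.000 = 25500 W/m².

q ≈ 25500 W/m²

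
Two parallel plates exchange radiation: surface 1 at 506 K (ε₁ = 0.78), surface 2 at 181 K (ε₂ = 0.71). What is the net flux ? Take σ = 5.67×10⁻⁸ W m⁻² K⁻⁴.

For two large parallel gray plates, q = σ(T₁⁴ − T₂⁴) / (1/ε₁ + 1/ε₂ − 1).
1/ε₁ + 1/ε₂ − 1 = 1/0.78 + 1/0.71 − 1 = 1.691.
T₁⁴ − T₂⁴ = 6.56×10^10 − 1.07×10^9 = 6.45×10^10 K⁴.
q = 5.67×10⁻⁸ × 6.45×10^10 / 1.691 = 2160 W/m².

q ≈ 2160 W/m²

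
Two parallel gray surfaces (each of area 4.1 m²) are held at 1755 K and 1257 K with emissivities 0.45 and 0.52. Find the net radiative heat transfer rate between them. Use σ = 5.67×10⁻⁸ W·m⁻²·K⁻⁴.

Q ≈ 5.17×10^5 W

For two large parallel gray plates, q = σ(T₁⁴ − T₂⁴) / (1/ε₁ + 1/ε₂ − 1).
1/ε₁ + 1/ε₂ − 1 = 1/0.45 + 1/0.52 − 1 = 3.145.
T₁⁴ − T₂⁴ = 9.49×10^12 − 2.50×10^12 = 6.99×10^12 K⁴.
q = 5.67×10⁻⁸ × 6.99×10^12 / 3.145 = 1.26×10^5 W/m².
Q = q·A = 1.26×10^5 × 4.1 = 5.17×10^5 W.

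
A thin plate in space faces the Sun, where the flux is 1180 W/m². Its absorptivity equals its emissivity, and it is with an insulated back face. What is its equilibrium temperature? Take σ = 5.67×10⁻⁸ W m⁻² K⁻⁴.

Absorbed flux αS = emitted flux εσT⁴ (one radiating face); with α = ε, T = (S/σ)^(1/4).
T = (1180 / 5.67×10⁻⁸)^(1/4) = (2.08×10^10)^(1/4).
T = 380 K.

T ≈ 380 K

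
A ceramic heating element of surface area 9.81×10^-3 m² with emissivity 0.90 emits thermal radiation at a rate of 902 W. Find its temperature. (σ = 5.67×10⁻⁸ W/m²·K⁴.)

T ≈ 1160 K

From P = εσAT⁴, T = (P / εσA)^(1/4) = (902 / (0.90 × 5.67×10⁻⁸ × 9.81×10^-3))^(1/4).
T = (1.80×10^12)^(1/4) = 1160 K.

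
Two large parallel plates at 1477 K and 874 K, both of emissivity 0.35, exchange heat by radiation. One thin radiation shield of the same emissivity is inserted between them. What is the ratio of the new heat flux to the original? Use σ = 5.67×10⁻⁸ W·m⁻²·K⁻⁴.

ratio ≈ 0.500

With N identical shields there are N+1 = 2 gaps in series, each with the same radiative resistance, so the flux falls to 1/(N+1) of its unshielded value.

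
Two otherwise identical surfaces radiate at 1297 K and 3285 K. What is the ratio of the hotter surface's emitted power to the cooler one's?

P ∝ T⁴, so the ratio is (3285/1297)⁴ = (2.533)⁴ = 41.2.

ratio ≈ 41.2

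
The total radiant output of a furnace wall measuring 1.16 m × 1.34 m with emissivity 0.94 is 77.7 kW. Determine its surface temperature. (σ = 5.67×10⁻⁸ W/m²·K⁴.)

T ≈ 984 K

A = 1.16 × 1.34 = 1.55 m².
From P = εσAT⁴, T = (P / εσA)^(1/4) = (77700 / (0.94 × 5.67×10⁻⁸ × 1.55))^(1/4).
T = (9.38×10^11)^(1/4) = 984 K.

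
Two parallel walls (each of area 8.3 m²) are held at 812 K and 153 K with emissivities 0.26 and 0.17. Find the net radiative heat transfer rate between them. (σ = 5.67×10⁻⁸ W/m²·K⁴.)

For two large parallel gray plates, q = σ(T₁⁴ − T₂⁴) / (1/ε₁ + 1/ε₂ − 1).
1/ε₁ + 1/ε₂ − 1 = 1/0.26 + 1/0.17 − 1 = 8.729.
T₁⁴ − T₂⁴ = 4.35×10^11 − 5.48×10^8 = 4.34×10^11 K⁴.
q = 5.67×10⁻⁸ × 4.34×10^11 / 8.729 = 2820 W/m².
Q = q·A = 2820 × 8.3 = 23400 W.

Q ≈ 23400 W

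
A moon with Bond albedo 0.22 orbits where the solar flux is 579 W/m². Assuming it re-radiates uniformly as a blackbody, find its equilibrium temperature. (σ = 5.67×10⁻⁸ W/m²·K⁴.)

Power absorbed = (1−a)S·πR²; power emitted = 4πR²σT⁴. Equating and cancelling πR²:
T = ((1−a)S / 4σ)^(1/4) = (452 / (4 × 5.67×10⁻⁸))^(1/4) = (1.99×10^9)^(1/4).
T = 211 K.

T ≈ 211 K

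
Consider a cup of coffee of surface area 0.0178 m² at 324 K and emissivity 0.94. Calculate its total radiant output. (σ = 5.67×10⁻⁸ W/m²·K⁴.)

P ≈ 10.5 W

P = εσAT⁴ = 0.94 × 5.67×10⁻⁸ × 0.0178 × (324)⁴ = 0.94 × 5.67×10⁻⁸ × 0.0178 × 1.10×10^10.
P = 10.5 W.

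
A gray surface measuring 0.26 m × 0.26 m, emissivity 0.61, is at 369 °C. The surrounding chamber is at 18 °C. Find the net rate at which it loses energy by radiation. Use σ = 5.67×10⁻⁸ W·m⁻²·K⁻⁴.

Q ≈ 380 W

A = 0.26 × 0.26 = 0.0676 m².
Convert: 369 °C = 642 K; 18 °C = 291 K.
Q = εσA(T⁴ − T_s⁴). T⁴ − T_s⁴ = (642)⁴ − (291)⁴ = 1.70×10^11 − 7.17×10^9 = 1.63×10^11 K⁴.
Q = 0.61 × 5.67×10⁻⁸ × 0.0676 × 1.63×10^11 = 380 W.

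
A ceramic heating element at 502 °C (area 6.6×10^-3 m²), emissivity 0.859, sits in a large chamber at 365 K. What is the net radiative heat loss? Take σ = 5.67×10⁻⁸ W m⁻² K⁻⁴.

Convert: 502 °C = 775 K.
Q = εσA(T⁴ − T_s⁴). T⁴ − T_s⁴ = (775)⁴ − (365)⁴ = 3.61×10^11 − 1.77×10^10 = 3.43×10^11 K⁴.
Q = 0.859 × 5.67×10⁻⁸ × 6.60×10^-3 × 3.43×10^11 = 110 W.

Q ≈ 110 W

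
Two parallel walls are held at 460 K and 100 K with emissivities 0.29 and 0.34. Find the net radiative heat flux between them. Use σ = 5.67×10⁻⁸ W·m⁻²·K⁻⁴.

q ≈ 470 W/m²

For two large parallel gray plates, q = σ(T₁⁴ − T₂⁴) / (1/ε₁ + 1/ε₂ − 1).
1/ε₁ + 1/ε₂ − 1 = 1/0.29 + 1/0.34 − 1 = 5.389.
T₁⁴ − T₂⁴ = 4.48×10^10 − 1.00×10^8 = 4.47×10^10 K⁴.
q = 5.67×10⁻⁸ × 4.47×10^10 / 5.389 = 470 W/m².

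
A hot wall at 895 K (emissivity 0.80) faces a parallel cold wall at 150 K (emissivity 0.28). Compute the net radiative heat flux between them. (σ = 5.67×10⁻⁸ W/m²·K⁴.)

For two large parallel gray plates, q = σ(T₁⁴ − T₂⁴) / (1/ε₁ + 1/ε₂ − 1).
1/ε₁ + 1/ε₂ − 1 = 1/0.80 + 1/0.28 − 1 = 3.821.
T₁⁴ − T₂⁴ = 6.42×10^11 − 5.06×10^8 = 6.41×10^11 K⁴.
q = 5.67×10⁻⁸ × 6.41×10^11 / 3.821 = 9510 W/m².

q ≈ 9510 W/m²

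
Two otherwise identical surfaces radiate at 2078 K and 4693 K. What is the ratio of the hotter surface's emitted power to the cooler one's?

ratio ≈ 26.0

P ∝ T⁴, so the ratio is (4693/2078)⁴ = (2.258)⁴ = 26.0.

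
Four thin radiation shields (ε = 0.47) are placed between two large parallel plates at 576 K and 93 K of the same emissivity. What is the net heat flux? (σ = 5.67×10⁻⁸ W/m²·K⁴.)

q ≈ 383 W/m²

Each of the 5 gaps contributes resistance (2/ε − 1) = 2/0.47 − 1 = 3.255; total = 16.28.
q = σ(T₁⁴ − T₂⁴) / 16.28 = 5.67×10⁻⁸ × 1.10×10^11 / 16.28 = 383 W/m².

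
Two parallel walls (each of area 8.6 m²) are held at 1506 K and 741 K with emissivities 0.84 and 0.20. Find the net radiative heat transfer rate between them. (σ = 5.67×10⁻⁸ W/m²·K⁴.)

Q ≈ 4.55×10^5 W

For two large parallel gray plates, q = σ(T₁⁴ − T₂⁴) / (1/ε₁ + 1/ε₂ − 1).
1/ε₁ + 1/ε₂ − 1 = 1/0.84 + 1/0.20 − 1 = 5.190.
T₁⁴ − T₂⁴ = 5.14×10^12 − 3.01×10^11 = 4.84×10^12 K⁴.
q = 5.67×10⁻⁸ × 4.84×10^12 / 5.190 = 52900 W/m².
Q = q·A = 52900 × 8.6 = 4.55×10^5 W.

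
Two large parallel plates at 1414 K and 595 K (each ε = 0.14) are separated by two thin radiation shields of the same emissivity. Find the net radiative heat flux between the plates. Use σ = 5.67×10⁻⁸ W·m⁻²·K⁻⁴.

q ≈ 5510 W/m²

Each of the 3 gaps contributes resistance (2/ε − 1) = 2/0.14 − 1 = 13.29; total = 39.86.
q = σ(T₁⁴ − T₂⁴) / 39.86 = 5.67×10⁻⁸ × 3.87×10^12 / 39.86 = 5510 W/m².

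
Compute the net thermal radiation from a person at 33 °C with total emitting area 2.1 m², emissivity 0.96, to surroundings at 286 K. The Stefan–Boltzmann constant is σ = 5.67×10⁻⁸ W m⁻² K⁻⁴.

Convert: 33 °C = 306 K.
Q = εσA(T⁴ − T_s⁴). T⁴ − T_s⁴ = (306)⁴ − (286)⁴ = 8.77×10^9 − 6.69×10^9 = 2.08×10^9 K⁴.
Q = 0.96 × 5.67×10⁻⁸ × 2.10 × 2.08×10^9 = 237 W.

Q ≈ 237 W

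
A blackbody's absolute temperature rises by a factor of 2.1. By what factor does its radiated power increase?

factor ≈ 19.4

P ∝ T⁴, so the power scales as (2.1)⁴ = 19.4.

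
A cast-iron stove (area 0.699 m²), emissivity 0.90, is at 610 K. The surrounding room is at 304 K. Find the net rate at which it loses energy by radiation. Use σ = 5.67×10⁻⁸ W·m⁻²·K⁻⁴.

Q ≈ 4630 W

Q = εσA(T⁴ − T_s⁴). T⁴ − T_s⁴ = (610)⁴ − (304)⁴ = 1.38×10^11 − 8.54×10^9 = 1.30×10^11 K⁴.
Q = 0.90 × 5.67×10⁻⁸ × 0.699 × 1.30×10^11 = 4630 W.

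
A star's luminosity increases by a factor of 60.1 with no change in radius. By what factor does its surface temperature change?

P ∝ T⁴ ⇒ T ∝ P^(1/4), so T scales by (60.1)^(1/4) = 2.78.

factor ≈ 2.78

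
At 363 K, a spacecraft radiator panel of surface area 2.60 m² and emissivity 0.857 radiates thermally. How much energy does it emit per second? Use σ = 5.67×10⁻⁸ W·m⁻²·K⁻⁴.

Stefan–Boltzmann: P = εσAT⁴ = 0.857 × 5.67×10⁻⁸ × 2.60 × (363)⁴ = 0.857 × 5.67×10⁻⁸ × 2.60 × 1.74×10^10.
P = 2190 W.

P ≈ 2190 W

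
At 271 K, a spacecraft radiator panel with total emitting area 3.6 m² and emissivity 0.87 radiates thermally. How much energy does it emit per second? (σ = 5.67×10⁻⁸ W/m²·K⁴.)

P ≈ 958 W

Stefan–Boltzmann: P = εσAT⁴ = 0.87 × 5.67×10⁻⁸ × 3.60 × (271)⁴ = 0.87 × 5.67×10⁻⁸ × 3.60 × 5.39×10^9.
P = 958 W.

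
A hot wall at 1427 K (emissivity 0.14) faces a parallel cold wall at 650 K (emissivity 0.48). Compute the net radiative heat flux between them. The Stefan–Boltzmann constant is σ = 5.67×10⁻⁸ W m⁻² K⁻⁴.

For two large parallel gray plates, q = σ(T₁⁴ − T₂⁴) / (1/ε₁ + 1/ε₂ − 1).
1/ε₁ + 1/ε₂ − 1 = 1/0.14 + 1/0.48 − 1 = 8.226.
T₁⁴ − T₂⁴ = 4.15×10^12 − 1.79×10^11 = 3.97×10^12 K⁴.
q = 5.67×10⁻⁸ × 3.97×10^12 / 8.226 = 27400 W/m².

q ≈ 27400 W/m²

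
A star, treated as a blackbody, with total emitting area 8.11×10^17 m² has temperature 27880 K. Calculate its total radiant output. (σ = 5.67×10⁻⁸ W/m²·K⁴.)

P ≈ 2.78×10^28 W

P = σAT⁴ = 5.67×10⁻⁸ × 8.11×10^17 × (27880)⁴ = 5.67×10⁻⁸ × 8.11×10^17 × 6.04×10^17.
P = 2.78×10^28 W.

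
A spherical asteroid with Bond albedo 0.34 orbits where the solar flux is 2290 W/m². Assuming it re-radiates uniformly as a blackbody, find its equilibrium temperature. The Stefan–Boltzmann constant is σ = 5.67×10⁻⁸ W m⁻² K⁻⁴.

Power absorbed = (1−a)S·πR²; power emitted = 4πR²σT⁴. Equating and cancelling πR²:
T = ((1−a)S / 4σ)^(1/4) = (1510 / (4 × 5.67×10⁻⁸))^(1/4) = (6.66×10^9)^(1/4).
T = 286 K.

T ≈ 286 K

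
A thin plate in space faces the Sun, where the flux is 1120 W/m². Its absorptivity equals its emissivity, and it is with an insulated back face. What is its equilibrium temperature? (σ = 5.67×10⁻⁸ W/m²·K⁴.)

Absorbed flux αS = emitted flux εσT⁴ (one radiating face); with α = ε, T = (S/σ)^(1/4).
T = (1120 / 5.67×10⁻⁸)^(1/4) = (1.98×10^10)^(1/4).
T = 375 K.

T ≈ 375 K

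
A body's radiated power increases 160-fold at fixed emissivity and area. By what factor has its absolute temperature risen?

P ∝ T⁴ ⇒ T ∝ P^(1/4), so T scales by (160)^(1/4) = 3.56.

factor ≈ 3.56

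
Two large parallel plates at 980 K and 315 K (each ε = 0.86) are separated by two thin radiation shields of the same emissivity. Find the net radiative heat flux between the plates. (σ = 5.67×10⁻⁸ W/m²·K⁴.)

Each of the 3 gaps contributes resistance (2/ε − 1) = 2/0.86 − 1 = 1.326; total = 3.977.
q = σ(T₁⁴ − T₂⁴) / 3.977 = 5.67×10⁻⁸ × 9.13×10^11 / 3.977 = 13000 W/m².

q ≈ 13000 W/m²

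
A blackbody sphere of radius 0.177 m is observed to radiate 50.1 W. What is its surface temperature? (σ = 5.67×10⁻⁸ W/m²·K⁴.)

A = 4πr² = 4π × (0.177)² = 0.394 m².
From P = σAT⁴, T = (P / σA)^(1/4) = (50.1 / (5.67×10⁻⁸ × 0.394))^(1/4).
T = (2.24×10^9)^(1/4) = 218 K.

T ≈ 218 K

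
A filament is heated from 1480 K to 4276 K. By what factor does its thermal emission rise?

P ∝ T⁴, so the ratio is (4276/1480)⁴ = (2.889)⁴ = 69.7.

ratio ≈ 69.7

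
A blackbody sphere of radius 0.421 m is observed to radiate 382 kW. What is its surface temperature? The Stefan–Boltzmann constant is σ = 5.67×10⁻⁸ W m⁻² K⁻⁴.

A = 4πr² = 4π × (0.421)² = 2.23 m².
From P = σAT⁴, T = (P / σA)^(1/4) = (3.82×10^5 / (5.67×10⁻⁸ × 2.23))^(1/4).
T = (3.02×10^12)^(1/4) = 1320 K.

T ≈ 1320 K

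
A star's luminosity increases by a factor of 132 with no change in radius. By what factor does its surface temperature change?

P ∝ T⁴ ⇒ T ∝ P^(1/4), so T scales by (132)^(1/4) = 3.39.

factor ≈ 3.39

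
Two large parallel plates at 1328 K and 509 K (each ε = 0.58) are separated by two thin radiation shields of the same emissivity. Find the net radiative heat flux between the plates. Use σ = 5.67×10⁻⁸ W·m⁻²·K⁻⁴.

q ≈ 23500 W/m²

Each of the 3 gaps contributes resistance (2/ε − 1) = 2/0.58 − 1 = 2.448; total = 7.345.
q = σ(T₁⁴ − T₂⁴) / 7.345 = 5.67×10⁻⁸ × 3.04×10^12 / 7.345 = 23500 W/m².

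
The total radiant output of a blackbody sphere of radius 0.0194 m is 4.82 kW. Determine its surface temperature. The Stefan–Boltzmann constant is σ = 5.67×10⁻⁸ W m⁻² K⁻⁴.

T ≈ 2060 K

A = 4πr² = 4π × (0.0194)² = 4.73×10^-3 m².
From P = σAT⁴, T = (P / σA)^(1/4) = (4820 / (5.67×10⁻⁸ × 4.73×10^-3))^(1/4).
T = (1.80×10^13)^(1/4) = 2060 K.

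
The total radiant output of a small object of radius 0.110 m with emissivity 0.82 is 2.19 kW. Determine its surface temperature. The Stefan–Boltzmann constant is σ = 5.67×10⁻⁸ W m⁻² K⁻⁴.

T ≈ 746 K

A = 4πr² = 4π × (0.110)² = 0.152 m².
From P = εσAT⁴, T = (P / εσA)^(1/4) = (2190 / (0.82 × 5.67×10⁻⁸ × 0.152))^(1/4).
T = (3.10×10^11)^(1/4) = 746 K.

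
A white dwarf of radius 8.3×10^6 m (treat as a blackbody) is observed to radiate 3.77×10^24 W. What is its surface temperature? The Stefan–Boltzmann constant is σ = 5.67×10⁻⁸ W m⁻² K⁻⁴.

A = 4πr² = 4π × (8.3×10^6)² = 8.66×10^14 m².
From P = σAT⁴, T = (P / σA)^(1/4) = (3.77×10^24 / (5.67×10⁻⁸ × 8.66×10^14))^(1/4).
T = (7.68×10^16)^(1/4) = 16600 K.

T ≈ 16600 K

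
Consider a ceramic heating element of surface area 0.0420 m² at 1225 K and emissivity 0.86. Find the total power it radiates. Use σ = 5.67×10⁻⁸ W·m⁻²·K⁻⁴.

P ≈ 4610 W

Stefan–Boltzmann: P = εσAT⁴ = 0.86 × 5.67×10⁻⁸ × 0.0420 × (1225)⁴ = 0.86 × 5.67×10⁻⁸ × 0.0420 × 2.25×10^12.
P = 4610 W.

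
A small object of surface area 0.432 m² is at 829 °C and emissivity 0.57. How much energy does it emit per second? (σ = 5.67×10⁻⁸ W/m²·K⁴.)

P ≈ 20600 W

829 °C = 1102 K.
Stefan–Boltzmann: P = εσAT⁴ = 0.57 × 5.67×10⁻⁸ × 0.432 × (1102)⁴ = 0.57 × 5.67×10⁻⁸ × 0.432 × 1.47×10^12.
P = 20600 W.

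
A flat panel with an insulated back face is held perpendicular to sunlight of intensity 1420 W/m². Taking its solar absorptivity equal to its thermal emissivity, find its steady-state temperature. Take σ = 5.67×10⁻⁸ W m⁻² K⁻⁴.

T ≈ 398 K

Absorbed flux αS = emitted flux εσT⁴ (one radiating face); with α = ε, T = (S/σ)^(1/4).
T = (1420 / 5.67×10⁻⁸)^(1/4) = (2.50×10^10)^(1/4).
T = 398 K.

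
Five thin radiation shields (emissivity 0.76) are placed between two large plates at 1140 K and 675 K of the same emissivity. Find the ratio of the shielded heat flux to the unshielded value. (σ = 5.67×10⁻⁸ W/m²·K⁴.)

With N identical shields there are N+1 = 6 gaps in series, each with the same radiative resistance, so the flux falls to 1/(N+1) of its unshielded value.

ratio ≈ 0.167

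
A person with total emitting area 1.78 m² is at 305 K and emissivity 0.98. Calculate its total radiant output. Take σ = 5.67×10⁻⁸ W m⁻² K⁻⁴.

Stefan–Boltzmann: P = εσAT⁴ = 0.98 × 5.67×10⁻⁸ × 1.78 × (305)⁴ = 0.98 × 5.67×10⁻⁸ × 1.78 × 8.65×10^9.
P = 856 W.

P ≈ 856 W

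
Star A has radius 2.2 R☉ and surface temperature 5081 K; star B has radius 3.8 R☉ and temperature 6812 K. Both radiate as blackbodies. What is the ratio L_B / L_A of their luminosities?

L = 4πR²σT⁴ ∝ R²T⁴, so L_B/L_A = (3.8/2.2)² × (6812/5081)⁴ = 2.98 × 3.23 = 9.64.

L_B/L_A ≈ 9.64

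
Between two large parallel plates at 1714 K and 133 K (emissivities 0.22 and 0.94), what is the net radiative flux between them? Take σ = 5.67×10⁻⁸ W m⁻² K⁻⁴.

For two large parallel gray plates, q = σ(T₁⁴ − T₂⁴) / (1/ε₁ + 1/ε₂ − 1).
1/ε₁ + 1/ε₂ − 1 = 1/0.22 + 1/0.94 − 1 = 4.609.
T₁⁴ − T₂⁴ = 8.63×10^12 − 3.13×10^8 = 8.63×10^12 K⁴.
q = 5.67×10⁻⁸ × 8.63×10^12 / 4.609 = 1.06×10^5 W/m².

q ≈ 1.06×10^5 W/m²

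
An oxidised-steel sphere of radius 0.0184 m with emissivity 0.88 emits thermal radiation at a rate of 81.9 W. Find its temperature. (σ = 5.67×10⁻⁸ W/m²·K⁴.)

T ≈ 788 K

A = 4πr² = 4π × (0.0184)² = 4.25×10^-3 m².
From P = εσAT⁴, T = (P / εσA)^(1/4) = (81.9 / (0.88 × 5.67×10⁻⁸ × 4.25×10^-3))^(1/4).
T = (3.86×10^11)^(1/4) = 788 K.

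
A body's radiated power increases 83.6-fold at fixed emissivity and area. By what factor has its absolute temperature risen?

factor ≈ 3.02

P ∝ T⁴ ⇒ T ∝ P^(1/4), so T scales by (83.6)^(1/4) = 3.02.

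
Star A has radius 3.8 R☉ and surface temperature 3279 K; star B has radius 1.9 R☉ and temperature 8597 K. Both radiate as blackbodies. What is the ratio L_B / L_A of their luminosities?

L = 4πR²σT⁴ ∝ R²T⁴, so L_B/L_A = (1.9/3.8)² × (8597/3279)⁴ = 0.250 × 47.3 = 11.8.

L_B/L_A ≈ 11.8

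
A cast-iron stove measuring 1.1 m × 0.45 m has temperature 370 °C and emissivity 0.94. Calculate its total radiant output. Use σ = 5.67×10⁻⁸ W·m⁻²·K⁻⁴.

P ≈ 4510 W

A = 1.1 × 0.45 = 0.495 m².
370 °C = 643 K.
P = εσAT⁴ = 0.94 × 5.67×10⁻⁸ × 0.495 × (643)⁴ = 0.94 × 5.67×10⁻⁸ × 0.495 × 1.71×10^11.
P = 4510 W.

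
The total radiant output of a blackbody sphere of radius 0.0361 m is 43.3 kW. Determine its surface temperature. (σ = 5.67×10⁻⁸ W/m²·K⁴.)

A = 4πr² = 4π × (0.0361)² = 0.0164 m².
From P = σAT⁴, T = (P / σA)^(1/4) = (43300 / (5.67×10⁻⁸ × 0.0164))^(1/4).
T = (4.66×10^13)^(1/4) = 2610 K.

T ≈ 2610 K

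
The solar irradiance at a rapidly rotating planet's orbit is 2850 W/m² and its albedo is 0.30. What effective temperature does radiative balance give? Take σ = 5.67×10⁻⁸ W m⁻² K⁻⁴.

Power absorbed = (1−a)S·πR²; power emitted = 4πR²σT⁴. Equating and cancelling πR²:
T = ((1−a)S / 4σ)^(1/4) = (1990 / (4 × 5.67×10⁻⁸))^(1/4) = (8.80×10^9)^(1/4).
T = 306 K.

T ≈ 306 K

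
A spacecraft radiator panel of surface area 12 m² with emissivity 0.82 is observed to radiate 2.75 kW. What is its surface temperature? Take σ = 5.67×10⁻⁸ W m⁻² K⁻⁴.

From P = εσAT⁴, T = (P / εσA)^(1/4) = (2750 / (0.82 × 5.67×10⁻⁸ × 12.0))^(1/4).
T = (4.93×10^9)^(1/4) = 265 K.

T ≈ 265 K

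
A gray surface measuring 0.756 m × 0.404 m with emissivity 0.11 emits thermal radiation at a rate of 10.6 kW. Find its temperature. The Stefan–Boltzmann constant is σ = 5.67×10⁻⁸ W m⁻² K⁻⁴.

T ≈ 1540 K

A = 0.756 × 0.404 = 0.305 m².
From P = εσAT⁴, T = (P / εσA)^(1/4) = (10600 / (0.11 × 5.67×10⁻⁸ × 0.305))^(1/4).
T = (5.56×10^12)^(1/4) = 1540 K.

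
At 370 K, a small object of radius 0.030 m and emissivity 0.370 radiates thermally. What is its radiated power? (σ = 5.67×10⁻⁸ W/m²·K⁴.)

P ≈ 4.45 W

A = 4πr² = 4π × (0.030)² = 0.0113 m².
P = εσAT⁴ = 0.370 × 5.67×10⁻⁸ × 0.0113 × (370)⁴ = 0.370 × 5.67×10⁻⁸ × 0.0113 × 1.87×10^10.
P = 4.45 W.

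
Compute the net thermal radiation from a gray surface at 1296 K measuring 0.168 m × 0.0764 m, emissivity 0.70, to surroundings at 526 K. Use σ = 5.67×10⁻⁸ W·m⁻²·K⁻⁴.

Q ≈ 1400 W

A = 0.168 × 0.0764 = 0.0128 m².
Q = εσA(T⁴ − T_s⁴). T⁴ − T_s⁴ = (1296)⁴ − (526)⁴ = 2.82×10^12 − 7.65×10^10 = 2.74×10^12 K⁴.
Q = 0.70 × 5.67×10⁻⁸ × 0.0128 × 2.74×10^12 = 1400 W.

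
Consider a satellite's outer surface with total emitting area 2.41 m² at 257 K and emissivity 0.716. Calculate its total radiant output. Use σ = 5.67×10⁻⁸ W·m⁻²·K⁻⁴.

P ≈ 427 W

P = εσAT⁴ = 0.716 × 5.67×10⁻⁸ × 2.41 × (257)⁴ = 0.716 × 5.67×10⁻⁸ × 2.41 × 4.36×10^9.
P = 427 W.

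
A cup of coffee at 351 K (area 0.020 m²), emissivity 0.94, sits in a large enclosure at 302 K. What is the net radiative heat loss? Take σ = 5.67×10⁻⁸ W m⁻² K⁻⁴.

Q = εσA(T⁴ − T_s⁴). T⁴ − T_s⁴ = (351)⁴ − (302)⁴ = 1.52×10^10 − 8.32×10^9 = 6.86×10^9 K⁴.
Q = 0.94 × 5.67×10⁻⁸ × 0.0200 × 6.86×10^9 = 7.31 W.

Q ≈ 7.31 W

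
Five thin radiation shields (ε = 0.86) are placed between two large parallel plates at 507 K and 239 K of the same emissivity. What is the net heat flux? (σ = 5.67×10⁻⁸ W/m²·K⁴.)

q ≈ 448 W/m²

Each of the 6 gaps contributes resistance (2/ε − 1) = 2/0.86 − 1 = 1.326; total = 7.953.
q = σ(T₁⁴ − T₂⁴) / 7.953 = 5.67×10⁻⁸ × 6.28×10^10 / 7.953 = 448 W/m².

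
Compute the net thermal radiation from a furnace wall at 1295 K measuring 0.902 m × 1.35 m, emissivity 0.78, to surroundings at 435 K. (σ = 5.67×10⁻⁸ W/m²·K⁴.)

A = 0.902 × 1.35 = 1.22 m².
Q = εσA(T⁴ − T_s⁴). T⁴ − T_s⁴ = (1295)⁴ − (435)⁴ = 2.81×10^12 − 3.58×10^10 = 2.78×10^12 K⁴.
Q = 0.78 × 5.67×10⁻⁸ × 1.22 × 2.78×10^12 = 1.50×10^5 W.

Q ≈ 1.50×10^5 W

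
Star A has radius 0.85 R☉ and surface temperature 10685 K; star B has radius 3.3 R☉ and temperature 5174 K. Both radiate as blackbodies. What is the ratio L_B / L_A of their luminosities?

L = 4πR²σT⁴ ∝ R²T⁴, so L_B/L_A = (3.3/0.85)² × (5174/10685)⁴ = 15.1 × 0.0550 = 0.829.

L_B/L_A ≈ 0.829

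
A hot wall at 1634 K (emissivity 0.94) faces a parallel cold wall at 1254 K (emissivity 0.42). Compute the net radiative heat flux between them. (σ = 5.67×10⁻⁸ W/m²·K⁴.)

q ≈ 1.08×10^5 W/m²

For two large parallel gray plates, q = σ(T₁⁴ − T₂⁴) / (1/ε₁ + 1/ε₂ − 1).
1/ε₁ + 1/ε₂ − 1 = 1/0.94 + 1/0.42 − 1 = 2.445.
T₁⁴ − T₂⁴ = 7.13×10^12 − 2.47×10^12 = 4.66×10^12 K⁴.
q = 5.67×10⁻⁸ × 4.66×10^12 / 2.445 = 1.08×10^5 W/m².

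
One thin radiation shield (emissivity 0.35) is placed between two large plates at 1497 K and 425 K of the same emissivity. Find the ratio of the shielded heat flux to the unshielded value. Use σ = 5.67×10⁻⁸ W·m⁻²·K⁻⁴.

ratio ≈ 0.500

With N identical shields there are N+1 = 2 gaps in series, each with the same radiative resistance, so the flux falls to 1/(N+1) of its unshielded value.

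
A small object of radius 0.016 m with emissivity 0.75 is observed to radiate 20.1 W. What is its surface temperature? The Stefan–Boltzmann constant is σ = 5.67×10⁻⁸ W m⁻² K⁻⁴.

T ≈ 619 K

A = 4πr² = 4π × (0.016)² = 3.22×10^-3 m².
From P = εσAT⁴, T = (P / εσA)^(1/4) = (20.1 / (0.75 × 5.67×10⁻⁸ × 3.22×10^-3))^(1/4).
T = (1.47×10^11)^(1/4) = 619 K.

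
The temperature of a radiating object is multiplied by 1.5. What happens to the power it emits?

factor ≈ 5.06

P ∝ T⁴, so the power scales as (1.5)⁴ = 5.06.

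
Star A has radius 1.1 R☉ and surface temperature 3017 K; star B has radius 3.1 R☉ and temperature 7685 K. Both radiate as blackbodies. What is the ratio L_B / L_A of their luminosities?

L = 4πR²σT⁴ ∝ R²T⁴, so L_B/L_A = (3.1/1.1)² × (7685/3017)⁴ = 7.94 × 42.1 = 334.

L_B/L_A ≈ 334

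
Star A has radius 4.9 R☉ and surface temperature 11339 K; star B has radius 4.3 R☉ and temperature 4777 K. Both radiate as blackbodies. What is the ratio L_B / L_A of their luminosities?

L_B/L_A ≈ 0.0243

L = 4πR²σT⁴ ∝ R²T⁴, so L_B/L_A = (4.3/4.9)² × (4777/11339)⁴ = 0.770 × 0.0315 = 0.0243.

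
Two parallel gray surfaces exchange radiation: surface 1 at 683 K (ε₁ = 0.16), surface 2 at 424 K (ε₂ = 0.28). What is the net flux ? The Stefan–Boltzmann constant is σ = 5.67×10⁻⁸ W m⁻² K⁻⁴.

For two large parallel gray plates, q = σ(T₁⁴ − T₂⁴) / (1/ε₁ + 1/ε₂ − 1).
1/ε₁ + 1/ε₂ − 1 = 1/0.16 + 1/0.28 − 1 = 8.821.
T₁⁴ − T₂⁴ = 2.18×10^11 − 3.23×10^10 = 1.85×10^11 K⁴.
q = 5.67×10⁻⁸ × 1.85×10^11 / 8.821 = 1190 W/m².

q ≈ 1190 W/m²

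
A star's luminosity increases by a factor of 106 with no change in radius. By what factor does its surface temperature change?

P ∝ T⁴ ⇒ T ∝ P^(1/4), so T scales by (106)^(1/4) = 3.21.

factor ≈ 3.21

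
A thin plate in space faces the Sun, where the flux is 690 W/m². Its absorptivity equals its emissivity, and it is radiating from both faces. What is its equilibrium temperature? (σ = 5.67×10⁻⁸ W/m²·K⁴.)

T ≈ 279 K

Absorbed flux αS = emitted flux 2εσT⁴ per unit area; with α = ε this gives T = (S/2σ)^(1/4).
T = (690 / (2 × 5.67×10⁻⁸))^(1/4) = (6.08×10^9)^(1/4).
T = 279 K.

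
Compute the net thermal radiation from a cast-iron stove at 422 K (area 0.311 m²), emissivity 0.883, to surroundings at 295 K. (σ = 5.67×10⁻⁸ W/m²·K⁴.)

Q = εσA(T⁴ − T_s⁴). T⁴ − T_s⁴ = (422)⁴ − (295)⁴ = 3.17×10^10 − 7.57×10^9 = 2.41×10^10 K⁴.
Q = 0.883 × 5.67×10⁻⁸ × 0.311 × 2.41×10^10 = 376 W.

Q ≈ 376 W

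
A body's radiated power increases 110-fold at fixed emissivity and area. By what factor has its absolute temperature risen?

factor ≈ 3.24

P ∝ T⁴ ⇒ T ∝ P^(1/4), so T scales by (110)^(1/4) = 3.24.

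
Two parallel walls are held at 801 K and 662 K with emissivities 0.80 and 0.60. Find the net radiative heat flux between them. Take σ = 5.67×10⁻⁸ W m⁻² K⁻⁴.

q ≈ 6500 W/m²

For two large parallel gray plates, q = σ(T₁⁴ − T₂⁴) / (1/ε₁ + 1/ε₂ − 1).
1/ε₁ + 1/ε₂ − 1 = 1/0.80 + 1/0.60 − 1 = 1.917.
T₁⁴ − T₂⁴ = 4.12×10^11 − 1.92×10^11 = 2.20×10^11 K⁴.
q = 5.67×10⁻⁸ × 2.20×10^11 / 1.917 = 6500 W/m².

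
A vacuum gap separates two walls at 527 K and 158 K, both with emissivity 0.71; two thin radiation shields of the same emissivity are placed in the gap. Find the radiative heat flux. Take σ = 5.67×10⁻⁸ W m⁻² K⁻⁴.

q ≈ 796 W/m²

Each of the 3 gaps contributes resistance (2/ε − 1) = 2/0.71 − 1 = 1.817; total = 5.451.
q = σ(T₁⁴ − T₂⁴) / 5.451 = 5.67×10⁻⁸ × 7.65×10^10 / 5.451 = 796 W/m².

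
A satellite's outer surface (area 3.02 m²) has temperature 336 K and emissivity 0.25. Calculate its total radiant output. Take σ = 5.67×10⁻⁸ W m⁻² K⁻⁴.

P ≈ 546 W

Stefan–Boltzmann: P = εσAT⁴ = 0.25 × 5.67×10⁻⁸ × 3.02 × (336)⁴ = 0.25 × 5.67×10⁻⁸ × 3.02 × 1.27×10^10.
P = 546 W.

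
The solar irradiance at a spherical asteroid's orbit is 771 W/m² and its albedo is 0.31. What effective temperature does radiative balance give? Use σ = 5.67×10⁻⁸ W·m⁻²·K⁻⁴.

T ≈ 220 K

Power absorbed = (1−a)S·πR²; power emitted = 4πR²σT⁴. Equating and cancelling πR²:
T = ((1−a)S / 4σ)^(1/4) = (532 / (4 × 5.67×10⁻⁸))^(1/4) = (2.35×10^9)^(1/4).
T = 220 K.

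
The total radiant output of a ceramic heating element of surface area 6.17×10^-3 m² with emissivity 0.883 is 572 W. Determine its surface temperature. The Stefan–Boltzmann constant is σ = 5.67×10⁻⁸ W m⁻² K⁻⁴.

From P = εσAT⁴, T = (P / εσA)^(1/4) = (572 / (0.883 × 5.67×10⁻⁸ × 6.17×10^-3))^(1/4).
T = (1.85×10^12)^(1/4) = 1170 K.

T ≈ 1170 K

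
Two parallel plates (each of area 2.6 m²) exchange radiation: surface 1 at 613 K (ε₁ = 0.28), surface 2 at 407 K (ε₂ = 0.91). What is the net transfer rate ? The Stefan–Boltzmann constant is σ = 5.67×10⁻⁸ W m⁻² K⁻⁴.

For two large parallel gray plates, q = σ(T₁⁴ − T₂⁴) / (1/ε₁ + 1/ε₂ − 1).
1/ε₁ + 1/ε₂ − 1 = 1/0.28 + 1/0.91 − 1 = 3.670.
T₁⁴ − T₂⁴ = 1.41×10^11 − 2.74×10^10 = 1.14×10^11 K⁴.
q = 5.67×10⁻⁸ × 1.14×10^11 / 3.670 = 1760 W/m².
Q = q·A = 1760 × 2.6 = 4570 W.

Q ≈ 4570 W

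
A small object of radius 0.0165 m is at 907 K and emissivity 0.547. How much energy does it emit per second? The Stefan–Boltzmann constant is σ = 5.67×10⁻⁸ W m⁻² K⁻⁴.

P ≈ 71.8 W

A = 4πr² = 4π × (0.0165)² = 3.42×10^-3 m².
P = εσAT⁴ = 0.547 × 5.67×10⁻⁸ × 3.42×10^-3 × (907)⁴ = 0.547 × 5.67×10⁻⁸ × 3.42×10^-3 × 6.77×10^11.
P = 71.8 W.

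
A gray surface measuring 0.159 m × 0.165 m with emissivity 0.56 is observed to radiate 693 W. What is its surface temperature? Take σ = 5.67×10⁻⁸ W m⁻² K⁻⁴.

T ≈ 955 K

A = 0.159 × 0.165 = 0.0262 m².
From P = εσAT⁴, T = (P / εσA)^(1/4) = (693 / (0.56 × 5.67×10⁻⁸ × 0.0262))^(1/4).
T = (8.32×10^11)^(1/4) = 955 K.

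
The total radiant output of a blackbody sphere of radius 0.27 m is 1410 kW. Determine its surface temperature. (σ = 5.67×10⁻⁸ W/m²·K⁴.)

T ≈ 2280 K

A = 4πr² = 4π × (0.27)² = 0.916 m².
From P = σAT⁴, T = (P / σA)^(1/4) = (1.41×10^6 / (5.67×10⁻⁸ × 0.916))^(1/4).
T = (2.71×10^13)^(1/4) = 2280 K.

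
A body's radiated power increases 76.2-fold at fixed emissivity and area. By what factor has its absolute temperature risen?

factor ≈ 2.95

P ∝ T⁴ ⇒ T ∝ P^(1/4), so T scales by (76.2)^(1/4) = 2.95.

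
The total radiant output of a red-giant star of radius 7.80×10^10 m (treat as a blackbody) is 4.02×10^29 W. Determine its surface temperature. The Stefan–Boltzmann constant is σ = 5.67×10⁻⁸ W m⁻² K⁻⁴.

A = 4πr² = 4π × (7.80×10^10)² = 7.65×10^22 m².
From P = σAT⁴, T = (P / σA)^(1/4) = (4.02×10^29 / (5.67×10⁻⁸ × 7.65×10^22))^(1/4).
T = (9.27×10^13)^(1/4) = 3100 K.

T ≈ 3100 K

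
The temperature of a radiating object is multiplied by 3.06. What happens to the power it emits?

P ∝ T⁴, so the power scales as (3.06)⁴ = 87.7.

factor ≈ 87.7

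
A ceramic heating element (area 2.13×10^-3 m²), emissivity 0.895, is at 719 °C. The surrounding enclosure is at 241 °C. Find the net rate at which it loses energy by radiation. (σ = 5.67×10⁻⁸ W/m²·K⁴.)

Q ≈ 97.1 W

Convert: 719 °C = 992 K; 241 °C = 514 K.
Q = εσA(T⁴ − T_s⁴). T⁴ − T_s⁴ = (992)⁴ − (514)⁴ = 9.68×10^11 − 6.98×10^10 = 8.99×10^11 K⁴.
Q = 0.895 × 5.67×10⁻⁸ × 2.13×10^-3 × 8.99×10^11 = 97.1 W.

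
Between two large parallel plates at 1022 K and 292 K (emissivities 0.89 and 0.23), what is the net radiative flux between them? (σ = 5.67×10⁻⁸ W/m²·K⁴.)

For two large parallel gray plates, q = σ(T₁⁴ − T₂⁴) / (1/ε₁ + 1/ε₂ − 1).
1/ε₁ + 1/ε₂ − 1 = 1/0.89 + 1/0.23 − 1 = 4.471.
T₁⁴ − T₂⁴ = 1.09×10^12 − 7.27×10^9 = 1.08×10^12 K⁴.
q = 5.67×10⁻⁸ × 1.08×10^12 / 4.471 = 13700 W/m².

q ≈ 13700 W/m²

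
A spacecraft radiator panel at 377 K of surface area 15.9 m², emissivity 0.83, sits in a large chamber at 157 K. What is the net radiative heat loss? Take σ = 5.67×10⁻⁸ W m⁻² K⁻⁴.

Q = εσA(T⁴ − T_s⁴). T⁴ − T_s⁴ = (377)⁴ − (157)⁴ = 2.02×10^10 − 6.08×10^8 = 1.96×10^10 K⁴.
Q = 0.83 × 5.67×10⁻⁸ × 15.9 × 1.96×10^10 = 14700 W.

Q ≈ 14700 W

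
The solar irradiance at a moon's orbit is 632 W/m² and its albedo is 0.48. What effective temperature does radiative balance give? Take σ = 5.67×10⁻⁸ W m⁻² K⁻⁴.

Power absorbed = (1−a)S·πR²; power emitted = 4πR²σT⁴. Equating and cancelling πR²:
T = ((1−a)S / 4σ)^(1/4) = (329 / (4 × 5.67×10⁻⁸))^(1/4) = (1.45×10^9)^(1/4).
T = 195 K.

T ≈ 195 K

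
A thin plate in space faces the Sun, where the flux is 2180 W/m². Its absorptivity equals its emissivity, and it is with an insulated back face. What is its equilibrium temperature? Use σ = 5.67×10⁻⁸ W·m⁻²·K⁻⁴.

T ≈ 443 K

Absorbed flux αS = emitted flux εσT⁴ (one radiating face); with α = ε, T = (S/σ)^(1/4).
T = (2180 / 5.67×10⁻⁸)^(1/4) = (3.84×10^10)^(1/4).
T = 443 K.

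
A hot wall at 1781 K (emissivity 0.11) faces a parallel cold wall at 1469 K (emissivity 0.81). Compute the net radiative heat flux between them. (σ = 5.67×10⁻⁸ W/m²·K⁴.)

q ≈ 32900 W/m²

For two large parallel gray plates, q = σ(T₁⁴ − T₂⁴) / (1/ε₁ + 1/ε₂ − 1).
1/ε₁ + 1/ε₂ − 1 = 1/0.11 + 1/0.81 − 1 = 9.325.
T₁⁴ − T₂⁴ = 1.01×10^13 − 4.66×10^12 = 5.40×10^12 K⁴.
q = 5.67×10⁻⁸ × 5.40×10^12 / 9.325 = 32900 W/m².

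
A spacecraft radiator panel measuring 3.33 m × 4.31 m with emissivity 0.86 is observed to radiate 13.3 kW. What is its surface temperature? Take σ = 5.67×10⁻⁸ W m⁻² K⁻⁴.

A = 3.33 × 4.31 = 14.4 m².
From P = εσAT⁴, T = (P / εσA)^(1/4) = (13300 / (0.86 × 5.67×10⁻⁸ × 14.4))^(1/4).
T = (1.90×10^10)^(1/4) = 371 K.

T ≈ 371 K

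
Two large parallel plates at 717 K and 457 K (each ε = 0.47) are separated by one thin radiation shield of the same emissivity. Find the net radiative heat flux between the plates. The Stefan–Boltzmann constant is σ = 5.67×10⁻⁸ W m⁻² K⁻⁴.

Each of the 2 gaps contributes resistance (2/ε − 1) = 2/0.47 − 1 = 3.255; total = 6.511.
q = σ(T₁⁴ − T₂⁴) / 6.511 = 5.67×10⁻⁸ × 2.21×10^11 / 6.511 = 1920 W/m².

q ≈ 1920 W/m²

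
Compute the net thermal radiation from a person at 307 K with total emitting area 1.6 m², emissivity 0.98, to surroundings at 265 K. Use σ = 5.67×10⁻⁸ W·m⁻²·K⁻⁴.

Q ≈ 351 W

Q = εσA(T⁴ − T_s⁴). T⁴ − T_s⁴ = (307)⁴ − (265)⁴ = 8.88×10^9 − 4.93×10^9 = 3.95×10^9 K⁴.
Q = 0.98 × 5.67×10⁻⁸ × 1.60 × 3.95×10^9 = 351 W.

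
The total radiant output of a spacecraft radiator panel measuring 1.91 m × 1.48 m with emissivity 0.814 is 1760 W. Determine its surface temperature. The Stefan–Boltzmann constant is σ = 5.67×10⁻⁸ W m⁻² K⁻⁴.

T ≈ 341 K

A = 1.91 × 1.48 = 2.83 m².
From P = εσAT⁴, T = (P / εσA)^(1/4) = (1760 / (0.814 × 5.67×10⁻⁸ × 2.83))^(1/4).
T = (1.35×10^10)^(1/4) = 341 K.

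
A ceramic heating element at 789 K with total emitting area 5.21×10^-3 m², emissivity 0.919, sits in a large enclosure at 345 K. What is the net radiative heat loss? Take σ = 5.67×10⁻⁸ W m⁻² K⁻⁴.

Q = εσA(T⁴ − T_s⁴). T⁴ − T_s⁴ = (789)⁴ − (345)⁴ = 3.88×10^11 − 1.42×10^10 = 3.73×10^11 K⁴.
Q = 0.919 × 5.67×10⁻⁸ × 5.21×10^-3 × 3.73×10^11 = 101 W.

Q ≈ 101 W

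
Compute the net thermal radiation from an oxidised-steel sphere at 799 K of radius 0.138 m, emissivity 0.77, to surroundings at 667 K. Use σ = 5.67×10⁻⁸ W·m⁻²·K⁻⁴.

A = 4πr² = 4π × (0.138)² = 0.239 m².
Q = εσA(T⁴ − T_s⁴). T⁴ − T_s⁴ = (799)⁴ − (667)⁴ = 4.08×10^11 − 1.98×10^11 = 2.10×10^11 K⁴.
Q = 0.77 × 5.67×10⁻⁸ × 0.239 × 2.10×10^11 = 2190 W.

Q ≈ 2190 W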